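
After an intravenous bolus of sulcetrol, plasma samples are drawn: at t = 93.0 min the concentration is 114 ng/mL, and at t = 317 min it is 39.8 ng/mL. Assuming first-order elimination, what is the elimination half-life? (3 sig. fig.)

148 minutes

k = ln(C₁/C₂) / (t₂ − t₁) = ln(114/39.8) / (317 − 93.0)
  = 1.052 / 224.0 = 0.004698 min⁻¹
t½ = ln 2 / k = ln 2 / 0.004698 ≈ 148 minutes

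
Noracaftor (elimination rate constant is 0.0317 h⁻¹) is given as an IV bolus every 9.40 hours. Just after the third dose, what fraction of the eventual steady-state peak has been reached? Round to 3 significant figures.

f_n = 1 − e^(−nkτ) = 1 − e^(−3 × 0.03170 × 9.40) = 1 − e^(−0.8939) = 1 − 0.4090 ≈ 0.591

0.591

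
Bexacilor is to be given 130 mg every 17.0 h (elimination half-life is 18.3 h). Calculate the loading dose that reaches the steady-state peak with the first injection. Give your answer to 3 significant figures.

274 mg

k = ln 2 / 18.3 = 0.03788 h⁻¹
Accumulation ratio R = 1 / (1 − e^(−kτ)) = 1 / (1 − e^(−0.03788×17.0)) = 1 / (1 − 0.5252) = 2.106
Loading dose = maintenance dose × R = 130 × 2.106 ≈ 274 mg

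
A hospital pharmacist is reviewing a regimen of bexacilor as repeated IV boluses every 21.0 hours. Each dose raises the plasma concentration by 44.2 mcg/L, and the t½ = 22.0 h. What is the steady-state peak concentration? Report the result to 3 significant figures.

k = ln 2 / 22.0 = 0.03151 h⁻¹
Fraction remaining after one interval: e^(−kτ) = e^(−0.03151 × 21.0) = 0.5160
R = 1 / (1 − 0.5160) = 2.066
Css,max = 44.2 × 2.066 ≈ 91.3 mcg/L

91.3 mcg/L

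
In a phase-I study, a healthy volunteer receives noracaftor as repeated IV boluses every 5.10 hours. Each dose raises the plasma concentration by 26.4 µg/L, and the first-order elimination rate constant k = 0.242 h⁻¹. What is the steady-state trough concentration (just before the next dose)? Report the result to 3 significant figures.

10.8 µg/L

Fraction remaining after one interval: e^(−kτ) = e^(−0.2420 × 5.10) = 0.2911
R = 1 / (1 − 0.2911) = 1.411
Css,max = 26.4 × 1.411 = 37.24 µg/L
Css,min = Css,max × e^(−kτ) = 37.24 × 0.2911 ≈ 10.8 µg/L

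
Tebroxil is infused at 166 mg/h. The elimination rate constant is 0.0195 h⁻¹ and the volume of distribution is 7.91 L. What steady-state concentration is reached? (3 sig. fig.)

1080 mg/L

CL = k · V = 0.0195 × 7.91 = 0.1542 L/h
Css = rate / CL = 166 / 0.1542 ≈ 1080 mg/L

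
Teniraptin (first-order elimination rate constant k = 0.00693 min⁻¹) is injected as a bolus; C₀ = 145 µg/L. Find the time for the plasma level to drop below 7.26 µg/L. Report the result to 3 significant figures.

C(t) = C₀ e^(−kt)  ⇒  t = ln(C₀/C) / k
t = ln(145/7.26) / 0.006930 = 2.994 / 0.006930 ≈ 432 minutes

432 minutes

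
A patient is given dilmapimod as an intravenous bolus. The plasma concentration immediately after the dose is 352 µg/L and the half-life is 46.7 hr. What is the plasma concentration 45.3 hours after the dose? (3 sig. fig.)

180 µg/L

k = ln 2 / 46.7 = 0.01484 hr⁻¹
C(t) = C₀ e^(−kt) = 352 × e^(−0.01484 × 45.3) = 352 × e^(−0.6724) = 352 × 0.5105 ≈ 180 µg/L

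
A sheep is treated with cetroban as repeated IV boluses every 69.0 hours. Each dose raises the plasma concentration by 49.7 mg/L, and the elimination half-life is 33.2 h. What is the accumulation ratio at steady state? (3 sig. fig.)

1.31

k = ln 2 / 33.2 = 0.02088 h⁻¹
Fraction remaining after one interval: e^(−kτ) = e^(−0.02088 × 69.0) = 0.2368
R = 1 / (1 − 0.2368) = 1 / 0.7632 ≈ 1.31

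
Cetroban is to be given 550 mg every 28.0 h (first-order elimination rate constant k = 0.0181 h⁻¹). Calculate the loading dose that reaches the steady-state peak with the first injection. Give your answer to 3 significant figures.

Accumulation ratio R = 1 / (1 − e^(−kτ)) = 1 / (1 − e^(−0.01810×28.0)) = 1 / (1 − 0.6024) = 2.515
Loading dose = maintenance dose × R = 550 × 2.515 ≈ 1380 mg

1380 mg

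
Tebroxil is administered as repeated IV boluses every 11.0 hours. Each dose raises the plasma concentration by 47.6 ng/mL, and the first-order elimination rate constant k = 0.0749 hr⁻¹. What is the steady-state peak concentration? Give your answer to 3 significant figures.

Fraction remaining after one interval: e^(−kτ) = e^(−0.07490 × 11.0) = 0.4387
R = 1 / (1 − 0.4387) = 1.782
Css,max = 47.6 × 1.782 ≈ 84.8 ng/mL

84.8 ng/mL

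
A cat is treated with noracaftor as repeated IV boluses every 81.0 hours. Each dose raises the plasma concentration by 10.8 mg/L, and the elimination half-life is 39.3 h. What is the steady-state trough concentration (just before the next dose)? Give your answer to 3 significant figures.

3.40 mg/L

k = ln 2 / 39.3 = 0.01764 h⁻¹
Fraction remaining after one interval: e^(−kτ) = e^(−0.01764 × 81.0) = 0.2396
R = 1 / (1 − 0.2396) = 1.315
Css,max = 10.8 × 1.315 = 14.20 mg/L
Css,min = Css,max × e^(−kτ) = 14.20 × 0.2396 ≈ 3.40 mg/L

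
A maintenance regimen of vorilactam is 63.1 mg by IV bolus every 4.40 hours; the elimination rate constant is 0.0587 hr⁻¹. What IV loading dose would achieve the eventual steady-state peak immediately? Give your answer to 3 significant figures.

277 mg

Accumulation ratio R = 1 / (1 − e^(−kτ)) = 1 / (1 − e^(−0.05870×4.40)) = 1 / (1 − 0.7724) = 4.393
Loading dose = maintenance dose × R = 63.1 × 4.393 ≈ 277 mg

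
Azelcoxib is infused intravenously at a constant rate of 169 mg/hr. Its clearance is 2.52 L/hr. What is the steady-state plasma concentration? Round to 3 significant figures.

Css = infusion rate / CL = 169 / 2.52 ≈ 67.1 mg/L

67.1 mg/L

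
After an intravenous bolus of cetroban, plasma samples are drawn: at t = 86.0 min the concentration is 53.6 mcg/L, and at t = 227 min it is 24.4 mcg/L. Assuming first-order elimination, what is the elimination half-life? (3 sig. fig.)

124 minutes

k = ln(C₁/C₂) / (t₂ − t₁) = ln(53.6/24.4) / (227 − 86.0)
  = 0.7870 / 141.0 = 0.005581 min⁻¹
t½ = ln 2 / k = ln 2 / 0.005581 ≈ 124 minutes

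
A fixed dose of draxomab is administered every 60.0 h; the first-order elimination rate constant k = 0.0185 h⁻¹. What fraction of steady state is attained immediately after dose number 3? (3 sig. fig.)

0.964

f_n = 1 − e^(−nkτ) = 1 − e^(−3 × 0.01850 × 60.0) = 1 − e^(−3.330) = 1 − 0.03579 ≈ 0.964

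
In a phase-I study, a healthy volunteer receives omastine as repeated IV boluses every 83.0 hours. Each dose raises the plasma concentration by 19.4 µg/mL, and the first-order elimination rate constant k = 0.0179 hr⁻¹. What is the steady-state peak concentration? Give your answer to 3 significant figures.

Fraction remaining after one interval: e^(−kτ) = e^(−0.01790 × 83.0) = 0.2263
R = 1 / (1 − 0.2263) = 1.293
Css,max = 19.4 × 1.293 ≈ 25.1 µg/mL

25.1 µg/mL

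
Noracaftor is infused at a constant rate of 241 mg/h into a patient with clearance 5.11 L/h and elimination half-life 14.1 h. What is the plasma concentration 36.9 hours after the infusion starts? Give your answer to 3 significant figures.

39.5 mg/L

Css = rate / CL = 241 / 5.11 = 47.16 mg/L
k = ln 2 / 14.1 = 0.04916 h⁻¹
C(t) = Css (1 − e^(−kt)) = 47.16 × (1 − e^(−1.814)) = 47.16 × 0.8370 ≈ 39.5 mg/L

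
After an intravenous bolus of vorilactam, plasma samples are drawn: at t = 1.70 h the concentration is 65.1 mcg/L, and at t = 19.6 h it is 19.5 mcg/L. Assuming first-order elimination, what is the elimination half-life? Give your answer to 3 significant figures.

10.3 hours

k = ln(C₁/C₂) / (t₂ − t₁) = ln(65.1/19.5) / (19.6 − 1.70)
  = 1.206 / 17.90 = 0.06735 h⁻¹
t½ = ln 2 / k = ln 2 / 0.06735 ≈ 10.3 hours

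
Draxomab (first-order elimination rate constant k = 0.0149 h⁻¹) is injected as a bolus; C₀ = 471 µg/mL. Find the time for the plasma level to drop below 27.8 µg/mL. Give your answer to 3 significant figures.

190 hours

C(t) = C₀ e^(−kt)  ⇒  t = ln(C₀/C) / k
t = ln(471/27.8) / 0.01490 = 2.830 / 0.01490 ≈ 190 hours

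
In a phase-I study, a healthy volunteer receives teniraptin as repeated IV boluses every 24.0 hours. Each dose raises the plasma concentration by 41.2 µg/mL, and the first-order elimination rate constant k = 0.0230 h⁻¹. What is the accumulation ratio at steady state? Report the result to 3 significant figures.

Fraction remaining after one interval: e^(−kτ) = e^(−0.02300 × 24.0) = 0.5758
R = 1 / (1 − 0.5758) = 1 / 0.4242 ≈ 2.36

2.36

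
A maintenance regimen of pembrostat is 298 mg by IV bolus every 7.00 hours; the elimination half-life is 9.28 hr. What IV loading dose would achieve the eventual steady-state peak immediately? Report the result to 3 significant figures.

732 mg

k = ln 2 / 9.28 = 0.07469 hr⁻¹
Accumulation ratio R = 1 / (1 − e^(−kτ)) = 1 / (1 − e^(−0.07469×7.00)) = 1 / (1 − 0.5928) = 2.456
Loading dose = maintenance dose × R = 298 × 2.456 ≈ 732 mg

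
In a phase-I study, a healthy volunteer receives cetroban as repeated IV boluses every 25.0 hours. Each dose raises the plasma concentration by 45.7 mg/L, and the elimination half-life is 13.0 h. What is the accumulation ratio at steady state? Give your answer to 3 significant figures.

1.36

k = ln 2 / 13.0 = 0.05332 h⁻¹
Fraction remaining after one interval: e^(−kτ) = e^(−0.05332 × 25.0) = 0.2637
R = 1 / (1 − 0.2637) = 1 / 0.7363 ≈ 1.36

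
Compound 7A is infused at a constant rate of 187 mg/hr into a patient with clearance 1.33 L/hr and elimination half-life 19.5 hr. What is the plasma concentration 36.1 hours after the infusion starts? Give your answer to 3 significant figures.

102 mg/L

Css = rate / CL = 187 / 1.33 = 140.6 mg/L
k = ln 2 / 19.5 = 0.03555 hr⁻¹
C(t) = Css (1 − e^(−kt)) = 140.6 × (1 − e^(−1.283)) = 140.6 × 0.7229 ≈ 102 mg/L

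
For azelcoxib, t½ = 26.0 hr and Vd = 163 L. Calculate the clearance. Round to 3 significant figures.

k = ln 2 / t½ = ln 2 / 26.0 = 0.02666 hr⁻¹
CL = k · V = 0.02666 × 163 ≈ 4.35 L/hr

4.35 L/hr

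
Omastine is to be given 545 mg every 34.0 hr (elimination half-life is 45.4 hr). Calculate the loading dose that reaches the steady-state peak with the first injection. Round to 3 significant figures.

k = ln 2 / 45.4 = 0.01527 hr⁻¹
Accumulation ratio R = 1 / (1 − e^(−kτ)) = 1 / (1 − e^(−0.01527×34.0)) = 1 / (1 − 0.5951) = 2.469
Loading dose = maintenance dose × R = 545 × 2.469 ≈ 1350 mg

1350 mg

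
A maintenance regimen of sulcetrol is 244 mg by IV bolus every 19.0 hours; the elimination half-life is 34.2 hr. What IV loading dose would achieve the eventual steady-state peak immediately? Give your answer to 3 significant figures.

763 mg

k = ln 2 / 34.2 = 0.02027 hr⁻¹
Accumulation ratio R = 1 / (1 − e^(−kτ)) = 1 / (1 − e^(−0.02027×19.0)) = 1 / (1 − 0.6804) = 3.129
Loading dose = maintenance dose × R = 244 × 3.129 ≈ 763 mg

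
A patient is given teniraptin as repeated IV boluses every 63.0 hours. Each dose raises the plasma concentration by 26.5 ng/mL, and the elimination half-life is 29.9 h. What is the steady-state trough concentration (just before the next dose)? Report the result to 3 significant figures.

8.01 ng/mL

k = ln 2 / 29.9 = 0.02318 h⁻¹
Fraction remaining after one interval: e^(−kτ) = e^(−0.02318 × 63.0) = 0.2321
R = 1 / (1 − 0.2321) = 1.302
Css,max = 26.5 × 1.302 = 34.51 ng/mL
Css,min = Css,max × e^(−kτ) = 34.51 × 0.2321 ≈ 8.01 ng/mL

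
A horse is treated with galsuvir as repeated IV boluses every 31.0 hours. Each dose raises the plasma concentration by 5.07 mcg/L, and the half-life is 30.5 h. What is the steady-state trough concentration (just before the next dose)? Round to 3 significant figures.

k = ln 2 / 30.5 = 0.02273 h⁻¹
Fraction remaining after one interval: e^(−kτ) = e^(−0.02273 × 31.0) = 0.4944
R = 1 / (1 − 0.4944) = 1.978
Css,max = 5.07 × 1.978 = 10.03 mcg/L
Css,min = Css,max × e^(−kτ) = 10.03 × 0.4944 ≈ 4.96 mcg/L

4.96 mcg/L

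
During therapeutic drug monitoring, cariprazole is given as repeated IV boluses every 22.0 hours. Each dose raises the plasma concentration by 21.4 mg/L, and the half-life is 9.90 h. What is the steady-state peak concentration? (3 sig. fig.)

k = ln 2 / 9.90 = 0.07001 h⁻¹
Fraction remaining after one interval: e^(−kτ) = e^(−0.07001 × 22.0) = 0.2143
R = 1 / (1 − 0.2143) = 1.273
Css,max = 21.4 × 1.273 ≈ 27.2 mg/L

27.2 mg/L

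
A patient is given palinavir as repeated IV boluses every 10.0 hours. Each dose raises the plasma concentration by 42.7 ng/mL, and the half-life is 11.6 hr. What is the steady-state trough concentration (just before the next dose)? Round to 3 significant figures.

k = ln 2 / 11.6 = 0.05975 hr⁻¹
Fraction remaining after one interval: e^(−kτ) = e^(−0.05975 × 10.0) = 0.5502
R = 1 / (1 − 0.5502) = 2.223
Css,max = 42.7 × 2.223 = 94.92 ng/mL
Css,min = Css,max × e^(−kτ) = 94.92 × 0.5502 ≈ 52.2 ng/mL

52.2 ng/mL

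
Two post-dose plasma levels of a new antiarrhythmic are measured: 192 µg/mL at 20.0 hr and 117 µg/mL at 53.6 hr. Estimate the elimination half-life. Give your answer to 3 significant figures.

k = ln(C₁/C₂) / (t₂ − t₁) = ln(192/117) / (53.6 − 20.0)
  = 0.4953 / 33.60 = 0.01474 hr⁻¹
t½ = ln 2 / k = ln 2 / 0.01474 ≈ 47.0 hours

47.0 hours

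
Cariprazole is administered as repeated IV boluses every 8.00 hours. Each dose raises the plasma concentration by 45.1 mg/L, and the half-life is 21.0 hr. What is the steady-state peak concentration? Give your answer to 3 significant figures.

k = ln 2 / 21.0 = 0.03301 hr⁻¹
Fraction remaining after one interval: e^(−kτ) = e^(−0.03301 × 8.00) = 0.7679
R = 1 / (1 − 0.7679) = 4.309
Css,max = 45.1 × 4.309 ≈ 194 mg/L

194 mg/L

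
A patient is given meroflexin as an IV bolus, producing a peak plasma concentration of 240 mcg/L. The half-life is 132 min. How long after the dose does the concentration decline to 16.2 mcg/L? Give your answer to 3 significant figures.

k = ln 2 / 132 = 0.005251 min⁻¹
C(t) = C₀ e^(−kt)  ⇒  t = ln(C₀/C) / k
t = ln(240/16.2) / 0.005251 = 2.696 / 0.005251 ≈ 513 minutes

513 minutes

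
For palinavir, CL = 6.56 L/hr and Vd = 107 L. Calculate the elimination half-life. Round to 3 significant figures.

k = CL / V = 6.56 / 107 = 0.06131 hr⁻¹
t½ = ln 2 / k = ln 2 / 0.06131 ≈ 11.3 hours

11.3 hours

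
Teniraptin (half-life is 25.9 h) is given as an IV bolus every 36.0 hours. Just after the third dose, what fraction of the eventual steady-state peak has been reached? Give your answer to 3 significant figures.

0.944

k = ln 2 / 25.9 = 0.02676 h⁻¹
f_n = 1 − e^(−nkτ) = 1 − e^(−3 × 0.02676 × 36.0) = 1 − e^(−2.890) = 1 − 0.05556 ≈ 0.944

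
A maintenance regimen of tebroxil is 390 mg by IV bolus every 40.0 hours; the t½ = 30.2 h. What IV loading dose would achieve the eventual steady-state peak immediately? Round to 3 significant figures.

k = ln 2 / 30.2 = 0.02295 h⁻¹
Accumulation ratio R = 1 / (1 − e^(−kτ)) = 1 / (1 − e^(−0.02295×40.0)) = 1 / (1 − 0.3993) = 1.665
Loading dose = maintenance dose × R = 390 × 1.665 ≈ 649 mg

649 mg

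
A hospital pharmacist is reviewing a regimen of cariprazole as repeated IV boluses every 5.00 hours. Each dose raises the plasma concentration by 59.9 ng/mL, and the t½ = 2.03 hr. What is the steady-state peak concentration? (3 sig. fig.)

k = ln 2 / 2.03 = 0.3415 hr⁻¹
Fraction remaining after one interval: e^(−kτ) = e^(−0.3415 × 5.00) = 0.1814
R = 1 / (1 − 0.1814) = 1.222
Css,max = 59.9 × 1.222 ≈ 73.2 ng/mL

73.2 ng/mL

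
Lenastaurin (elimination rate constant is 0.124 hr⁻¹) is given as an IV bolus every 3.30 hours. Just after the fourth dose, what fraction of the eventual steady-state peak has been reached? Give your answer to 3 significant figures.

f_n = 1 − e^(−nkτ) = 1 − e^(−4 × 0.1240 × 3.30) = 1 − e^(−1.637) = 1 − 0.1946 ≈ 0.805

0.805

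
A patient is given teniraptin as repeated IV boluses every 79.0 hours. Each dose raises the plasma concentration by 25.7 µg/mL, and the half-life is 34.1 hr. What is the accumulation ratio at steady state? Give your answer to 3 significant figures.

k = ln 2 / 34.1 = 0.02033 hr⁻¹
Fraction remaining after one interval: e^(−kτ) = e^(−0.02033 × 79.0) = 0.2007
R = 1 / (1 − 0.2007) = 1 / 0.7993 ≈ 1.25

1.25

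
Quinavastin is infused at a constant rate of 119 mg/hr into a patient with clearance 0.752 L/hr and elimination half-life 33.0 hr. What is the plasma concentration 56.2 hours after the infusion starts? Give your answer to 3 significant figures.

Css = rate / CL = 119 / 0.752 = 158.2 µg/mL
k = ln 2 / 33.0 = 0.02100 hr⁻¹
C(t) = Css (1 − e^(−kt)) = 158.2 × (1 − e^(−1.180)) = 158.2 × 0.6929 ≈ 110 µg/mL

110 µg/mL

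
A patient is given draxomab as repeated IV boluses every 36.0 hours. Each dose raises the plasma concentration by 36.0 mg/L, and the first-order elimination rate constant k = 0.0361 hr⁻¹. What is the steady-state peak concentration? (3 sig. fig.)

Fraction remaining after one interval: e^(−kτ) = e^(−0.03610 × 36.0) = 0.2726
R = 1 / (1 − 0.2726) = 1.375
Css,max = 36.0 × 1.375 ≈ 49.5 mg/L

49.5 mg/L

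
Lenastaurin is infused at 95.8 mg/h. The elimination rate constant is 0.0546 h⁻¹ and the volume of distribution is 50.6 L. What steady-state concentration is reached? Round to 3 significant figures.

CL = k · V = 0.0546 × 50.6 = 2.763 L/h
Css = rate / CL = 95.8 / 2.763 ≈ 34.7 mg/L

34.7 mg/L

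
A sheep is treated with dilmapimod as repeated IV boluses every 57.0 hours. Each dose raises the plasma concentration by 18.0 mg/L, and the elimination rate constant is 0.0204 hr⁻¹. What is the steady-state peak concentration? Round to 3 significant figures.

26.2 mg/L

Fraction remaining after one interval: e^(−kτ) = e^(−0.02040 × 57.0) = 0.3126
R = 1 / (1 − 0.3126) = 1.455
Css,max = 18.0 × 1.455 ≈ 26.2 mg/L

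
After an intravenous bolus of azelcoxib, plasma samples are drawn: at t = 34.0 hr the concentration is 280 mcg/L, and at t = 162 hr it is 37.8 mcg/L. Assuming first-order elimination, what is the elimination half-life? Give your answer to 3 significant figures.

44.3 hours

k = ln(C₁/C₂) / (t₂ − t₁) = ln(280/37.8) / (162 − 34.0)
  = 2.002 / 128.0 = 0.01564 hr⁻¹
t½ = ln 2 / k = ln 2 / 0.01564 ≈ 44.3 hours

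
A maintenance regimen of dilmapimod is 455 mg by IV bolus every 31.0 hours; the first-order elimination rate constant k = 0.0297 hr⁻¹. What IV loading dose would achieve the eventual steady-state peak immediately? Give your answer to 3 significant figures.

Accumulation ratio R = 1 / (1 − e^(−kτ)) = 1 / (1 − e^(−0.02970×31.0)) = 1 / (1 − 0.3982) = 1.662
Loading dose = maintenance dose × R = 455 × 1.662 ≈ 756 mg

756 mg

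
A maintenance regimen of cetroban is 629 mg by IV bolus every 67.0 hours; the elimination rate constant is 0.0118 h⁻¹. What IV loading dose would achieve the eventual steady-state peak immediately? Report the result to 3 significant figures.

1150 mg

Accumulation ratio R = 1 / (1 − e^(−kτ)) = 1 / (1 − e^(−0.01180×67.0)) = 1 / (1 − 0.4536) = 1.830
Loading dose = maintenance dose × R = 629 × 1.830 ≈ 1150 mg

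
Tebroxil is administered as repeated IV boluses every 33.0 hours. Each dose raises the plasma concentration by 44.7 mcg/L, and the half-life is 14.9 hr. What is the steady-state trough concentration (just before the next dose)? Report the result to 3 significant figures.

12.3 mcg/L

k = ln 2 / 14.9 = 0.04652 hr⁻¹
Fraction remaining after one interval: e^(−kτ) = e^(−0.04652 × 33.0) = 0.2154
R = 1 / (1 − 0.2154) = 1.275
Css,max = 44.7 × 1.275 = 56.97 mcg/L
Css,min = Css,max × e^(−kτ) = 56.97 × 0.2154 ≈ 12.3 mcg/L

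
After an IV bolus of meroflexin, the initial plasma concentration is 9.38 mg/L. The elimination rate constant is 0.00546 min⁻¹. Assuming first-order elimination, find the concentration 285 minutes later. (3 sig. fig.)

C(t) = C₀ e^(−kt) = 9.38 × e^(−0.005460 × 285) = 9.38 × e^(−1.556) = 9.38 × 0.2110 ≈ 1.98 mg/L

1.98 mg/L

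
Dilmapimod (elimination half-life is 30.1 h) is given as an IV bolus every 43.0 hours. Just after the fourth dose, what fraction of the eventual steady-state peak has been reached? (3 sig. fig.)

0.981

k = ln 2 / 30.1 = 0.02303 h⁻¹
f_n = 1 − e^(−nkτ) = 1 − e^(−4 × 0.02303 × 43.0) = 1 − e^(−3.961) = 1 − 0.01905 ≈ 0.981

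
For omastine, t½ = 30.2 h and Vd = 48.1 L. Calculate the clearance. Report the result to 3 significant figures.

1.10 L/h

k = ln 2 / t½ = ln 2 / 30.2 = 0.02295 h⁻¹
CL = k · V = 0.02295 × 48.1 ≈ 1.10 L/h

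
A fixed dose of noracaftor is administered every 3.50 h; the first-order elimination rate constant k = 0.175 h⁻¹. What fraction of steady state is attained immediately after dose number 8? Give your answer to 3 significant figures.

0.993

f_n = 1 − e^(−nkτ) = 1 − e^(−8 × 0.1750 × 3.50) = 1 − e^(−4.900) = 1 − 0.007447 ≈ 0.993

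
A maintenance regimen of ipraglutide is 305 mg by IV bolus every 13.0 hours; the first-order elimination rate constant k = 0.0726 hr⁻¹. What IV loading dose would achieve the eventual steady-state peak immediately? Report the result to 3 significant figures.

499 mg

Accumulation ratio R = 1 / (1 − e^(−kτ)) = 1 / (1 − e^(−0.07260×13.0)) = 1 / (1 − 0.3891) = 1.637
Loading dose = maintenance dose × R = 305 × 1.637 ≈ 499 mg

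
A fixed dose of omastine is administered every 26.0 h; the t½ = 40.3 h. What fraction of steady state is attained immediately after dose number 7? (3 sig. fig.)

k = ln 2 / 40.3 = 0.01720 h⁻¹
f_n = 1 − e^(−nkτ) = 1 − e^(−7 × 0.01720 × 26.0) = 1 − e^(−3.130) = 1 − 0.04370 ≈ 0.956

0.956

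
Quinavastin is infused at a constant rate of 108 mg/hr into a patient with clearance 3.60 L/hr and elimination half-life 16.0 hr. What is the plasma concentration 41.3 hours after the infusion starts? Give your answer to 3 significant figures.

25.0 mg/L

Css = rate / CL = 108 / 3.60 = 30.00 mg/L
k = ln 2 / 16.0 = 0.04332 hr⁻¹
C(t) = Css (1 − e^(−kt)) = 30.00 × (1 − e^(−1.789)) = 30.00 × 0.8329 ≈ 25.0 mg/L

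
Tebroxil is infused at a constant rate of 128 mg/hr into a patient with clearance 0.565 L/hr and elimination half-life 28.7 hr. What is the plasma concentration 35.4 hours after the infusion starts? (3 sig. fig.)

Css = rate / CL = 128 / 0.565 = 226.5 µg/mL
k = ln 2 / 28.7 = 0.02415 hr⁻¹
C(t) = Css (1 − e^(−kt)) = 226.5 × (1 − e^(−0.8550)) = 226.5 × 0.5747 ≈ 130 µg/mL

130 µg/mL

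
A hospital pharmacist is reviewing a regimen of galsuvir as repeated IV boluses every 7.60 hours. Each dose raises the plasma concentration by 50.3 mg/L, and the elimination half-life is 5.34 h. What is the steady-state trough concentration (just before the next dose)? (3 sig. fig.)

29.9 mg/L

k = ln 2 / 5.34 = 0.1298 h⁻¹
Fraction remaining after one interval: e^(−kτ) = e^(−0.1298 × 7.60) = 0.3729
R = 1 / (1 − 0.3729) = 1.595
Css,max = 50.3 × 1.595 = 80.21 mg/L
Css,min = Css,max × e^(−kτ) = 80.21 × 0.3729 ≈ 29.9 mg/L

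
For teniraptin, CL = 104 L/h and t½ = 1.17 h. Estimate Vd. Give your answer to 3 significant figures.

176 L

k = ln 2 / t½ = ln 2 / 1.17 = 0.5924 h⁻¹
V = CL / k = 104 / 0.5924 ≈ 176 L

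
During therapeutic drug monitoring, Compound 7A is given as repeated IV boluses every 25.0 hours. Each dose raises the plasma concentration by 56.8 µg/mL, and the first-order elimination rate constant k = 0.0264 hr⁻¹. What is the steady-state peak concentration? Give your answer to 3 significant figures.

Fraction remaining after one interval: e^(−kτ) = e^(−0.02640 × 25.0) = 0.5169
R = 1 / (1 − 0.5169) = 2.070
Css,max = 56.8 × 2.070 ≈ 118 µg/mL

118 µg/mL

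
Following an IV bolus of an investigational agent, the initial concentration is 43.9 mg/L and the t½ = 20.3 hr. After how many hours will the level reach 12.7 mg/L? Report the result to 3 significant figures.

k = ln 2 / 20.3 = 0.03415 hr⁻¹
C(t) = C₀ e^(−kt)  ⇒  t = ln(C₀/C) / k
t = ln(43.9/12.7) / 0.03415 = 1.240 / 0.03415 ≈ 36.3 hours

36.3 hours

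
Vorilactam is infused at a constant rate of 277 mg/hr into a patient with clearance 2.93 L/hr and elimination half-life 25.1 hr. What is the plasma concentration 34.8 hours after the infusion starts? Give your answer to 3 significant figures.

Css = rate / CL = 277 / 2.93 = 94.54 mg/L
k = ln 2 / 25.1 = 0.02762 hr⁻¹
C(t) = Css (1 − e^(−kt)) = 94.54 × (1 − e^(−0.9610)) = 94.54 × 0.6175 ≈ 58.4 mg/L

58.4 mg/L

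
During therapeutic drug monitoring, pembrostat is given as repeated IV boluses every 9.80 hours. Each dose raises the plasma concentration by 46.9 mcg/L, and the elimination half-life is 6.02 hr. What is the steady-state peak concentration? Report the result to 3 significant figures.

69.3 mcg/L

k = ln 2 / 6.02 = 0.1151 hr⁻¹
Fraction remaining after one interval: e^(−kτ) = e^(−0.1151 × 9.80) = 0.3236
R = 1 / (1 − 0.3236) = 1.478
Css,max = 46.9 × 1.478 ≈ 69.3 mcg/L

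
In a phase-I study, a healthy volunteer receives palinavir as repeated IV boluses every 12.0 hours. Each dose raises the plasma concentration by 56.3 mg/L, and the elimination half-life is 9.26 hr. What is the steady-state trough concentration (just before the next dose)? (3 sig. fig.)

k = ln 2 / 9.26 = 0.07485 hr⁻¹
Fraction remaining after one interval: e^(−kτ) = e^(−0.07485 × 12.0) = 0.4073
R = 1 / (1 − 0.4073) = 1.687
Css,max = 56.3 × 1.687 = 94.99 mg/L
Css,min = Css,max × e^(−kτ) = 94.99 × 0.4073 ≈ 38.7 mg/L

38.7 mg/L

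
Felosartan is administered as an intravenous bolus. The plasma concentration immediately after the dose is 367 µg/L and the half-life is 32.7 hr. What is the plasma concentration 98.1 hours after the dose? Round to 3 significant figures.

k = ln 2 / 32.7 = 0.02120 hr⁻¹
98.1 hr is 3.000 half-lives, so C = 367 × (1/2)^3.000 = 367 × 0.1250 ≈ 45.9 µg/L

45.9 µg/L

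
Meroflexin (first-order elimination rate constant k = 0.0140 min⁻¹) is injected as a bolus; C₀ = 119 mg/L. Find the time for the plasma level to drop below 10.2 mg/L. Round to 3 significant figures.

C(t) = C₀ e^(−kt)  ⇒  t = ln(C₀/C) / k
t = ln(119/10.2) / 0.01400 = 2.457 / 0.01400 ≈ 175 minutes

175 minutes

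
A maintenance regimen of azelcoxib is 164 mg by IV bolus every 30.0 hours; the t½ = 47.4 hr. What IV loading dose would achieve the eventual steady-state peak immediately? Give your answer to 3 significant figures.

k = ln 2 / 47.4 = 0.01462 hr⁻¹
Accumulation ratio R = 1 / (1 − e^(−kτ)) = 1 / (1 − e^(−0.01462×30.0)) = 1 / (1 − 0.6449) = 2.816
Loading dose = maintenance dose × R = 164 × 2.816 ≈ 462 mg

462 mg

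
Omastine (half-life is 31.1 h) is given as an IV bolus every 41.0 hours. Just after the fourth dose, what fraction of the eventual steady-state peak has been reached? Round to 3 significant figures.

k = ln 2 / 31.1 = 0.02229 h⁻¹
f_n = 1 − e^(−nkτ) = 1 − e^(−4 × 0.02229 × 41.0) = 1 − e^(−3.655) = 1 − 0.02586 ≈ 0.974

0.974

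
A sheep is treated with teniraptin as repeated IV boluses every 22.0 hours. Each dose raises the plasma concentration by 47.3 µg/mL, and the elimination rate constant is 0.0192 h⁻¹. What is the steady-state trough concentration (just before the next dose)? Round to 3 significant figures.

90.0 µg/mL

Fraction remaining after one interval: e^(−kτ) = e^(−0.01920 × 22.0) = 0.6555
R = 1 / (1 − 0.6555) = 2.903
Css,max = 47.3 × 2.903 = 137.3 µg/mL
Css,min = Css,max × e^(−kτ) = 137.3 × 0.6555 ≈ 90.0 µg/mL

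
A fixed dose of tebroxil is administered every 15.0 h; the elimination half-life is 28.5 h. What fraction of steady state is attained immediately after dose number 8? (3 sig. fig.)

k = ln 2 / 28.5 = 0.02432 h⁻¹
f_n = 1 − e^(−nkτ) = 1 − e^(−8 × 0.02432 × 15.0) = 1 − e^(−2.919) = 1 − 0.05401 ≈ 0.946

0.946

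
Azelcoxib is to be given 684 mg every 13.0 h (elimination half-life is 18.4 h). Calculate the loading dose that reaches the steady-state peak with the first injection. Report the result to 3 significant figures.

k = ln 2 / 18.4 = 0.03767 h⁻¹
Accumulation ratio R = 1 / (1 − e^(−kτ)) = 1 / (1 − e^(−0.03767×13.0)) = 1 / (1 − 0.6128) = 2.583
Loading dose = maintenance dose × R = 684 × 2.583 ≈ 1770 mg

1770 mg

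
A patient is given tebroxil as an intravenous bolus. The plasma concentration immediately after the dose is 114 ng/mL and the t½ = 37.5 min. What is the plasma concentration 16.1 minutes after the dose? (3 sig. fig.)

84.7 ng/mL

k = ln 2 / 37.5 = 0.01848 min⁻¹
16.1 min is 0.4293 half-lives, so C = 114 × (1/2)^0.4293 = 114 × 0.7426 ≈ 84.7 ng/mL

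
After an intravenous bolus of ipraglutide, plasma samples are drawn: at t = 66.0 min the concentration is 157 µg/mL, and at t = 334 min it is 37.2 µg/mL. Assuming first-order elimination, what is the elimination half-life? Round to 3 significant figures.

k = ln(C₁/C₂) / (t₂ − t₁) = ln(157/37.2) / (334 − 66.0)
  = 1.440 / 268.0 = 0.005373 min⁻¹
t½ = ln 2 / k = ln 2 / 0.005373 ≈ 129 minutes

129 minutes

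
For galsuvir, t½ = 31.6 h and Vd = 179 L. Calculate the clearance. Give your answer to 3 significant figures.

k = ln 2 / t½ = ln 2 / 31.6 = 0.02194 h⁻¹
CL = k · V = 0.02194 × 179 ≈ 3.93 L/h

3.93 L/h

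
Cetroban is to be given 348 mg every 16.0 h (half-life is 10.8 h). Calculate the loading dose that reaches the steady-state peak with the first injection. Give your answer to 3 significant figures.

k = ln 2 / 10.8 = 0.06418 h⁻¹
Accumulation ratio R = 1 / (1 − e^(−kτ)) = 1 / (1 − e^(−0.06418×16.0)) = 1 / (1 − 0.3581) = 1.558
Loading dose = maintenance dose × R = 348 × 1.558 ≈ 542 mg

542 mg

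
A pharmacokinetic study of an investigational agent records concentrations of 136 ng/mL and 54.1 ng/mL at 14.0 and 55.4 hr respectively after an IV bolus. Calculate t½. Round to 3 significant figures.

k = ln(C₁/C₂) / (t₂ − t₁) = ln(136/54.1) / (55.4 − 14.0)
  = 0.9218 / 41.40 = 0.02227 hr⁻¹
t½ = ln 2 / k = ln 2 / 0.02227 ≈ 31.1 hours

31.1 hours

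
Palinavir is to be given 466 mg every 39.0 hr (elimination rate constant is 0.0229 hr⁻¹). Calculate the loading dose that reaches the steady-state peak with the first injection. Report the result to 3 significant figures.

789 mg

Accumulation ratio R = 1 / (1 − e^(−kτ)) = 1 / (1 − e^(−0.02290×39.0)) = 1 / (1 − 0.4094) = 1.693
Loading dose = maintenance dose × R = 466 × 1.693 ≈ 789 mg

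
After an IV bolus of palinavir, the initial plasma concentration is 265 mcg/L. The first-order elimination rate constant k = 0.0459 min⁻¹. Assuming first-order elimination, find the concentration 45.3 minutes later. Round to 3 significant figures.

33.1 mcg/L

C(t) = C₀ e^(−kt) = 265 × e^(−0.04590 × 45.3) = 265 × e^(−2.079) = 265 × 0.1250 ≈ 33.1 mcg/L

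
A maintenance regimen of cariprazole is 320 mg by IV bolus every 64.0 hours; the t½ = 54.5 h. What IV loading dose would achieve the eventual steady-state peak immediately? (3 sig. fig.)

575 mg

k = ln 2 / 54.5 = 0.01272 h⁻¹
Accumulation ratio R = 1 / (1 − e^(−kτ)) = 1 / (1 − e^(−0.01272×64.0)) = 1 / (1 − 0.4431) = 1.796
Loading dose = maintenance dose × R = 320 × 1.796 ≈ 575 mg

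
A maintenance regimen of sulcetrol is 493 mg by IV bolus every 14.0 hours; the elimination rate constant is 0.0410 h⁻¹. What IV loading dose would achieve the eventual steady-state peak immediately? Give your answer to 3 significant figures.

1130 mg

Accumulation ratio R = 1 / (1 − e^(−kτ)) = 1 / (1 − e^(−0.04100×14.0)) = 1 / (1 − 0.5633) = 2.290
Loading dose = maintenance dose × R = 493 × 2.290 ≈ 1130 mg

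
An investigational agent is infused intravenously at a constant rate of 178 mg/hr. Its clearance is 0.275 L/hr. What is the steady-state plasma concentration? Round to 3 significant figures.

Css = infusion rate / CL = 178 / 0.275 ≈ 647 mg/L

647 mg/L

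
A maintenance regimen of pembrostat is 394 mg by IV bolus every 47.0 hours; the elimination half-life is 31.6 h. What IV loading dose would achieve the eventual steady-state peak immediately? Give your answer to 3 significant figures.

k = ln 2 / 31.6 = 0.02194 h⁻¹
Accumulation ratio R = 1 / (1 − e^(−kτ)) = 1 / (1 − e^(−0.02194×47.0)) = 1 / (1 − 0.3567) = 1.554
Loading dose = maintenance dose × R = 394 × 1.554 ≈ 612 mg

612 mg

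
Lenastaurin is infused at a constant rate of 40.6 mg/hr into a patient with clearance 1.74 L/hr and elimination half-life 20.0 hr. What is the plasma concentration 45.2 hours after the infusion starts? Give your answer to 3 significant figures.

Css = rate / CL = 40.6 / 1.74 = 23.33 mg/L
k = ln 2 / 20.0 = 0.03466 hr⁻¹
C(t) = Css (1 − e^(−kt)) = 23.33 × (1 − e^(−1.567)) = 23.33 × 0.7912 ≈ 18.5 mg/L

18.5 mg/L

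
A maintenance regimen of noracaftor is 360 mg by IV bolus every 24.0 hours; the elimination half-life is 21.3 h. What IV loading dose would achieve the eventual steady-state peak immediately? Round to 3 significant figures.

k = ln 2 / 21.3 = 0.03254 h⁻¹
Accumulation ratio R = 1 / (1 − e^(−kτ)) = 1 / (1 − e^(−0.03254×24.0)) = 1 / (1 − 0.4579) = 1.845
Loading dose = maintenance dose × R = 360 × 1.845 ≈ 664 mg

664 mg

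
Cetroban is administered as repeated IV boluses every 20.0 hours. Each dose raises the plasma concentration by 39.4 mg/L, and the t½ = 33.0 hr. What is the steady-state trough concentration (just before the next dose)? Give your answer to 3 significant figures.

k = ln 2 / 33.0 = 0.02100 hr⁻¹
Fraction remaining after one interval: e^(−kτ) = e^(−0.02100 × 20.0) = 0.6570
R = 1 / (1 − 0.6570) = 2.915
Css,max = 39.4 × 2.915 = 114.9 mg/L
Css,min = Css,max × e^(−kτ) = 114.9 × 0.6570 ≈ 75.5 mg/L

75.5 mg/L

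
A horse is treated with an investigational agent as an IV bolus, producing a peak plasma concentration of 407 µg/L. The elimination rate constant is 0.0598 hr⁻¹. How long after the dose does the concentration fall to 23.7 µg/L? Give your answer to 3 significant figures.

C(t) = C₀ e^(−kt)  ⇒  t = ln(C₀/C) / k
t = ln(407/23.7) / 0.05980 = 2.843 / 0.05980 ≈ 47.5 hours

47.5 hours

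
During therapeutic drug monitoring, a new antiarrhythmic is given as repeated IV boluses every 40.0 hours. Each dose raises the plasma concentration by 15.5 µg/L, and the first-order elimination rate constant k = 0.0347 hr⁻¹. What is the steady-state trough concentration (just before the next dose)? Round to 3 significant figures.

Fraction remaining after one interval: e^(−kτ) = e^(−0.03470 × 40.0) = 0.2496
R = 1 / (1 − 0.2496) = 1.333
Css,max = 15.5 × 1.333 = 20.65 µg/L
Css,min = Css,max × e^(−kτ) = 20.65 × 0.2496 ≈ 5.15 µg/L

5.15 µg/L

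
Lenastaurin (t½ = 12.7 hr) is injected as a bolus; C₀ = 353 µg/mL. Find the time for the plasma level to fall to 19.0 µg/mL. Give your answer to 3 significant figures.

53.5 hours

k = ln 2 / 12.7 = 0.05458 hr⁻¹
C(t) = C₀ e^(−kt)  ⇒  t = ln(C₀/C) / k
t = ln(353/19.0) / 0.05458 = 2.922 / 0.05458 ≈ 53.5 hours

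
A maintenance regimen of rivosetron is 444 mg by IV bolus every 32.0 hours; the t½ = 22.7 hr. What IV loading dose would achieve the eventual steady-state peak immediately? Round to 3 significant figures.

712 mg

k = ln 2 / 22.7 = 0.03054 hr⁻¹
Accumulation ratio R = 1 / (1 − e^(−kτ)) = 1 / (1 − e^(−0.03054×32.0)) = 1 / (1 − 0.3764) = 1.604
Loading dose = maintenance dose × R = 444 × 1.604 ≈ 712 mg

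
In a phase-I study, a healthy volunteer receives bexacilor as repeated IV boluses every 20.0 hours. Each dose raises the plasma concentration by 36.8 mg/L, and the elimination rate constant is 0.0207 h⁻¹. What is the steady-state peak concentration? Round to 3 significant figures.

109 mg/L

Fraction remaining after one interval: e^(−kτ) = e^(−0.02070 × 20.0) = 0.6610
R = 1 / (1 − 0.6610) = 2.950
Css,max = 36.8 × 2.950 ≈ 109 mg/L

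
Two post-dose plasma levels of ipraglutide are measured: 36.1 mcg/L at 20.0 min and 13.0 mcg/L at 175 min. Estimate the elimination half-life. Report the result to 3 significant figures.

105 minutes

k = ln(C₁/C₂) / (t₂ − t₁) = ln(36.1/13.0) / (175 − 20.0)
  = 1.021 / 155.0 = 0.006589 min⁻¹
t½ = ln 2 / k = ln 2 / 0.006589 ≈ 105 minutes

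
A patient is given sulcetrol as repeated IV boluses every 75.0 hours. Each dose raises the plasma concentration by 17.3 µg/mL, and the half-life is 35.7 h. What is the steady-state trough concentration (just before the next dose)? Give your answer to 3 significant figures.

k = ln 2 / 35.7 = 0.01942 h⁻¹
Fraction remaining after one interval: e^(−kτ) = e^(−0.01942 × 75.0) = 0.2331
R = 1 / (1 − 0.2331) = 1.304
Css,max = 17.3 × 1.304 = 22.56 µg/mL
Css,min = Css,max × e^(−kτ) = 22.56 × 0.2331 ≈ 5.26 µg/mL

5.26 µg/mL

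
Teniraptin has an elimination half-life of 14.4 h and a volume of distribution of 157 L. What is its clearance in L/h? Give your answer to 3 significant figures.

k = ln 2 / t½ = ln 2 / 14.4 = 0.04814 h⁻¹
CL = k · V = 0.04814 × 157 ≈ 7.56 L/h

7.56 L/h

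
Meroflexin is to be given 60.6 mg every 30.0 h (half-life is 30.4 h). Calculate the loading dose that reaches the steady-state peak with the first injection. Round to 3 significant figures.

122 mg

k = ln 2 / 30.4 = 0.02280 h⁻¹
Accumulation ratio R = 1 / (1 − e^(−kτ)) = 1 / (1 − e^(−0.02280×30.0)) = 1 / (1 − 0.5046) = 2.018
Loading dose = maintenance dose × R = 60.6 × 2.018 ≈ 122 mg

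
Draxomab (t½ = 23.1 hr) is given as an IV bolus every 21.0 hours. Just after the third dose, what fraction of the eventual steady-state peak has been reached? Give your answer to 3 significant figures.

0.849

k = ln 2 / 23.1 = 0.03001 hr⁻¹
f_n = 1 − e^(−nkτ) = 1 − e^(−3 × 0.03001 × 21.0) = 1 − e^(−1.890) = 1 − 0.1510 ≈ 0.849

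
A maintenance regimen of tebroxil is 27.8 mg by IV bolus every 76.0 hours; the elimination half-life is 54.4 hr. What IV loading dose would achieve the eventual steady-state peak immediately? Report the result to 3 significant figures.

44.8 mg

k = ln 2 / 54.4 = 0.01274 hr⁻¹
Accumulation ratio R = 1 / (1 − e^(−kτ)) = 1 / (1 − e^(−0.01274×76.0)) = 1 / (1 − 0.3797) = 1.612
Loading dose = maintenance dose × R = 27.8 × 1.612 ≈ 44.8 mg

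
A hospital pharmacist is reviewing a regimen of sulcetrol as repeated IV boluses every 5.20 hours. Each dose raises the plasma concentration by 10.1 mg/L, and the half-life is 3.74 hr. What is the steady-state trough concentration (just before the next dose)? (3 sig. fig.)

k = ln 2 / 3.74 = 0.1853 hr⁻¹
Fraction remaining after one interval: e^(−kτ) = e^(−0.1853 × 5.20) = 0.3815
R = 1 / (1 − 0.3815) = 1.617
Css,max = 10.1 × 1.617 = 16.33 mg/L
Css,min = Css,max × e^(−kτ) = 16.33 × 0.3815 ≈ 6.23 mg/L

6.23 mg/L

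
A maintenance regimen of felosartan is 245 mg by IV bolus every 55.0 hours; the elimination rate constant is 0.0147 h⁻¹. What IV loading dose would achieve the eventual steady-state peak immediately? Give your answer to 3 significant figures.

Accumulation ratio R = 1 / (1 − e^(−kτ)) = 1 / (1 − e^(−0.01470×55.0)) = 1 / (1 − 0.4455) = 1.804
Loading dose = maintenance dose × R = 245 × 1.804 ≈ 442 mg

442 mg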